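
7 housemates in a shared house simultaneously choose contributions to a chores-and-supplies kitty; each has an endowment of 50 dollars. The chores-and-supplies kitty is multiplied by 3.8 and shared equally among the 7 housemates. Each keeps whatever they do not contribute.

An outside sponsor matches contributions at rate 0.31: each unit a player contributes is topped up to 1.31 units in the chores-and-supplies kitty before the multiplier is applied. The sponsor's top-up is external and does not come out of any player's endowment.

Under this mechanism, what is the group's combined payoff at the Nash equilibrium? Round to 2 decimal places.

350.00 dollars

With the mechanism, a contributed unit returns 3.8 × 1.31 / 7 = 0.7111 per unit of net cost — still below 1 — so contributing 0 remains dominant for every player.
At the Nash equilibrium no one contributes; group total payoff = 7 × 50 = 350.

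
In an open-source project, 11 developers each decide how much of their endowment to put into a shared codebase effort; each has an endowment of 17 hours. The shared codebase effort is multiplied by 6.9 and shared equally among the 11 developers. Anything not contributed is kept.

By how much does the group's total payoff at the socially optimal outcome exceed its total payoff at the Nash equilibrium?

1103.30 hours

Each contributed unit returns 6.9/11 = 0.6273 to its contributor — below 1 — so contributing 0 is dominant for every player. At the Nash equilibrium everyone keeps their 17, and the group total is 11 × 17 = 187.
Each contributed unit returns 6.900 to the group as a whole (0.6273 to each of 11 players), which exceeds 1, so the social optimum is full contribution: group total = 6.900 × 187 = 1290.30.
Efficiency loss = 1290.30 − 187 = 1103.30.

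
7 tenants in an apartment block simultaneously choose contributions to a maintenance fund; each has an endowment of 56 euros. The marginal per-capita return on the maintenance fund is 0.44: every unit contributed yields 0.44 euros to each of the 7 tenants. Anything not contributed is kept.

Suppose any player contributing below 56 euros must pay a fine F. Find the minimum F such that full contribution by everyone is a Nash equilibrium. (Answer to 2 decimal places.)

31.36 euros

Given the others contribute fully, the best deviation is to contribute 0 (any partial contribution still incurs the fine and gives up units whose private return 0.44 is below 1).
Deviating from 56 to 0 saves 56 euros but forfeits the deviator's share of the drop in the maintenance fund: 0.44 × 56 = 24.64.
So the deviation gain is 56 − 24.64 = 31.36, and the fine must be at least 31.36 euros to wipe it out.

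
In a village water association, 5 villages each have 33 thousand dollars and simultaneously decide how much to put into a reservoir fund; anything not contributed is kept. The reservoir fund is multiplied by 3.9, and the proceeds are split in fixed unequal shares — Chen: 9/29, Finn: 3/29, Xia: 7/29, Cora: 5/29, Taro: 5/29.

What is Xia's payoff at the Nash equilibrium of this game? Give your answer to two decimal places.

64.07 thousand dollars

For player j, contributing a unit is worthwhile iff 3.9 × (j's share) ≥ 1, i.e. iff j's share is at least 0.2564.
Only Chen (9/29) clears that bar, contributing 33; the remaining 4 contribute 0. Total contributed: 33.
Xia keeps 33 and receives 3.9 × 33 × 7/29 = 31.07 from the reservoir fund, for a payoff of 64.07.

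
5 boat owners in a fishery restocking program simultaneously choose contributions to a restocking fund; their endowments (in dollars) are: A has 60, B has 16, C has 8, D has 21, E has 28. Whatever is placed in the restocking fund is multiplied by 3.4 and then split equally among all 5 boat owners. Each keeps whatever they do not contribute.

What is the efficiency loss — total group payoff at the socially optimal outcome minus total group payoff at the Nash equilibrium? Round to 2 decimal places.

319.20 dollars

The private return per contributed unit is 3.4/5 = 0.6800 < 1 for every player regardless of endowment, so the Nash equilibrium is zero contribution and the group total is Σ E_j = 60 + 16 + 8 + 21 + 28 = 133.
Each contributed unit returns 3.400 to the group, so the social optimum is full contribution by everyone: group total = 3.400 × 133 = 452.20.
Efficiency loss = (3.400 − 1) × 133 = 319.20.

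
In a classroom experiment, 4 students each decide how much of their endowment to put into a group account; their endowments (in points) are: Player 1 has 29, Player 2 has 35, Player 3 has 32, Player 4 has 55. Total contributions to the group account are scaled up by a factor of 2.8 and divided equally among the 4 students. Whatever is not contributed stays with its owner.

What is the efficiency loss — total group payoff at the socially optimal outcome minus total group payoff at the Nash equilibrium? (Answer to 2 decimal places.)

The private return per contributed unit is 2.8/4 = 0.7000 < 1 for every player regardless of endowment, so the Nash equilibrium is zero contribution and the group total is Σ E_j = 29 + 35 + 32 + 55 = 151.
Each contributed unit returns 2.800 to the group, so the social optimum is full contribution by everyone: group total = 2.800 × 151 = 422.80.
Efficiency loss = (2.800 − 1) × 151 = 271.80.

271.80 points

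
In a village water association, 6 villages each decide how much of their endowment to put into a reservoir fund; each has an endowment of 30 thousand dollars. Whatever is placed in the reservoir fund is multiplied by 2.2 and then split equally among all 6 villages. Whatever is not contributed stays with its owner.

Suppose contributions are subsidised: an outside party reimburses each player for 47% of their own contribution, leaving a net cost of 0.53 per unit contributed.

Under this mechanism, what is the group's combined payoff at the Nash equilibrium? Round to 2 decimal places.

The effective private return is (2.2/6) / 0.53 = 0.6918, which is still under 1, so the mechanism doesn't change anyone's dominant strategy: zero contribution.
Everyone keeps their endowment and the group total is 6 × 30 = 180.

180.00 thousand dollars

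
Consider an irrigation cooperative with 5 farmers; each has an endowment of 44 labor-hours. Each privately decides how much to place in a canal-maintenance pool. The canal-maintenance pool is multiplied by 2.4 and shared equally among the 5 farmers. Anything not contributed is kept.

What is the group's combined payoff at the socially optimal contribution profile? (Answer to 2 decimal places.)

Each contributed unit returns 2.400 to the group as a whole (0.4800 to each of 5 players), which exceeds 1, so the social optimum is full contribution: group total = 2.400 × 220 = 528.00.

528.00 labor-hours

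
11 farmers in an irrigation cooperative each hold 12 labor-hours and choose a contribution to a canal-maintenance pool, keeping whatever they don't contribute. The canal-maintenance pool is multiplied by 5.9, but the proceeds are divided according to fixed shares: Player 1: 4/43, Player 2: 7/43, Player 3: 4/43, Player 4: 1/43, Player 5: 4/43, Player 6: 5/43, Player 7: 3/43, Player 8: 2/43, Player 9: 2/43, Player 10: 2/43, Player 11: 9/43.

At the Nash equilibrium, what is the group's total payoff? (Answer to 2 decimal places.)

190.80 labor-hours

Player j's private return per contributed unit is 5.9 × (j's share). Contributing is weakly dominant for j when that share is at least 1/5.9 = 0.1695, and contributing 0 is dominant otherwise.
Player 11 alone (share 9/43) is above the threshold, contributing 12; the remaining 10 contribute 0. Total contributed: 12.
The canal-maintenance pool pays out 5.9 × 12 = 70.80 in total (split across the unequal shares, but the aggregate is all that matters for the group sum).
The 10 free-riders keep 12 each, adding 120. Group total = 120 + 70.80 = 190.80.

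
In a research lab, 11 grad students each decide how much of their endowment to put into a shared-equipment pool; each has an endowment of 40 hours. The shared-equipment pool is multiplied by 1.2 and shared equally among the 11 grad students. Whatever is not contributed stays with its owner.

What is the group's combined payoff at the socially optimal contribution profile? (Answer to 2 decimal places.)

528.00 hours

Each contributed unit returns 1.200 to the group as a whole (0.1091 to each of 11 players), which exceeds 1, so the social optimum is full contribution: group total = 1.200 × 440 = 528.00.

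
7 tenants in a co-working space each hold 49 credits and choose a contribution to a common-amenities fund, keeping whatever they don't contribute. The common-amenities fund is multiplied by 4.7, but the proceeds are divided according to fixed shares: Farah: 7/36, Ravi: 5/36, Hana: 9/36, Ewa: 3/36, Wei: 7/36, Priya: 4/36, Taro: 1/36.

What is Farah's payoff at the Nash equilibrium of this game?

For player j, contributing a unit is worthwhile iff 4.7 × (j's share) ≥ 1, i.e. iff j's share is at least 0.2128.
Only Hana (9/36) clears that bar, contributing 49; the remaining 6 contribute 0. Total contributed: 49.
Farah keeps 49 and receives 4.7 × 49 × 7/36 = 44.78 from the common-amenities fund, for a payoff of 93.78.

93.78 credits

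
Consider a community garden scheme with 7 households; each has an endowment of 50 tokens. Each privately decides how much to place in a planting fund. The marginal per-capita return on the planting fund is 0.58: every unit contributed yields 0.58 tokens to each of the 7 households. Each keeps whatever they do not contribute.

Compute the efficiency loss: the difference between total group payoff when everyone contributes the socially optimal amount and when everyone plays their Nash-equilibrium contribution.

1071.00 tokens

The private return per contributed unit is 0.58 < 1, so contributing 0 is dominant for every player. At the Nash equilibrium everyone keeps their 50, and the group total is 7 × 50 = 350.
Each contributed unit returns 4.060 to the group as a whole (0.58 to each of 7 players), which exceeds 1, so the social optimum is full contribution: group total = 4.060 × 350 = 1421.00.
Efficiency loss = 1421.00 − 350 = 1071.00.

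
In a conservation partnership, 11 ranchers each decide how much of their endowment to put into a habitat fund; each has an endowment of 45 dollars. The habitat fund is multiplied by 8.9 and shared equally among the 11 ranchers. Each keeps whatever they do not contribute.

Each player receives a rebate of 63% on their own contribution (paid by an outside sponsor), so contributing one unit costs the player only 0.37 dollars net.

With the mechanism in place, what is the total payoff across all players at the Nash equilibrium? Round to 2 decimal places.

The effective private return per unit is now (8.9/11) / 0.37 = 2.1867 > 1, so every player's dominant strategy flips to full contribution.
At the Nash equilibrium everyone contributes 45. Group total payoff = 11 × (45 × 0.63 + 8.9 × 45) = 4717.35.

4717.35 dollars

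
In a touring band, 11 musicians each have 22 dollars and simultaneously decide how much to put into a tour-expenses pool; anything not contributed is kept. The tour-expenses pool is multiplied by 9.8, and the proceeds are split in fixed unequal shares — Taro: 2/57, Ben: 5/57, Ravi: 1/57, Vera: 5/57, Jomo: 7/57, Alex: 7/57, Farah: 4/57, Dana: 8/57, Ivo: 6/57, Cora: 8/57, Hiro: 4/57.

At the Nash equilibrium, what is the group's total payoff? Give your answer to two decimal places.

Each unit j contributes comes back to j as 9.8 × (j's share), so j prefers to contribute only if that share exceeds 1/9.8 = 0.1020; otherwise keeping the unit dominates.
Jomo, Alex, Dana, Ivo and Cora clear that bar, contributing 22 each; the remaining 6 contribute 0. Total contributed: 110.
The tour-expenses pool pays out 9.8 × 110 = 1078.00 in total (split across the unequal shares, but the aggregate is all that matters for the group sum).
The 6 free-riders keep 22 each, adding 132. Group total = 132 + 1078.00 = 1210.00.

1210.00 dollars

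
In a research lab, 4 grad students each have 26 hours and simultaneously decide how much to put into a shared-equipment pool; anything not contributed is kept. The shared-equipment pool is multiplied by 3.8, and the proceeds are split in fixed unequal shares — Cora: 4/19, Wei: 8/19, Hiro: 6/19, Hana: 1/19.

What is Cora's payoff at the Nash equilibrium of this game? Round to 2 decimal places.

67.60 hours

Player j's private return per contributed unit is 3.8 × (j's share). Contributing is weakly dominant for j when that share is at least 1/3.8 = 0.2632, and contributing 0 is dominant otherwise.
The shares above 0.2632 belong to Wei and Hiro, contributing 26 each; the remaining 2 contribute 0. Total contributed: 52.
Cora keeps 26 and receives 3.8 × 52 × 4/19 = 41.60 from the shared-equipment pool, for a payoff of 67.60.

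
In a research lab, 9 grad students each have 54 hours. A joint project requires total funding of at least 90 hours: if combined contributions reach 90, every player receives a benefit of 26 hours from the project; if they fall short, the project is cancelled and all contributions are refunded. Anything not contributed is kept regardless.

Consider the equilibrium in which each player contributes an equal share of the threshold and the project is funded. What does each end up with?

70 hours

Equal share of the threshold: 90/9 = 10.
At this profile no one gains by cutting their contribution: any cut drops the total below 90, the project is cancelled, contributions are refunded, and the deviator ends with 54, which is less than 54 − 10 + 26 = 70. Contributing more than 10 just wastes the excess. So contributing exactly 10 is a best response.
Each player's payoff: 54 − 10 + 26 = 70.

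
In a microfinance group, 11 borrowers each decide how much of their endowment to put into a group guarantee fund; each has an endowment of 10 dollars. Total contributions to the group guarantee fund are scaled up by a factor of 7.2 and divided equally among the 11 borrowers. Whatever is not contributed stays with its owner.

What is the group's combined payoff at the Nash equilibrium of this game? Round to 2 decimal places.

110.00 dollars

Each contributed unit returns 7.2/11 = 0.6545 to its contributor — below 1 — so contributing 0 is dominant for every player. At the Nash equilibrium everyone keeps their 10, and the group total is 11 × 10 = 110.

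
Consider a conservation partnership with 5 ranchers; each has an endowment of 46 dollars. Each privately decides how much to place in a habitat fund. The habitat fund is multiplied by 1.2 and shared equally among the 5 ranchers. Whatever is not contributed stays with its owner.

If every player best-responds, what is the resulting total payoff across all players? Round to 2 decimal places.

Each contributed unit returns 1.2/5 = 0.2400 to its contributor — below 1 — so contributing 0 is dominant for every player. At the Nash equilibrium everyone keeps their 46, and the group total is 5 × 46 = 230.

230.00 dollars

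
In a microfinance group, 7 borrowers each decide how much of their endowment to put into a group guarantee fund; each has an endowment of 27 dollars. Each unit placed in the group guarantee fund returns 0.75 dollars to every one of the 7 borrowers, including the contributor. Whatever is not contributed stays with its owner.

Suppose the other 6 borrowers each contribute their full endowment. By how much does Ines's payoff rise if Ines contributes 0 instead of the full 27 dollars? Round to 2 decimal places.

6.75 dollars

Switching from a contribution of 27 to 0 lets Ines keep an extra 27 dollars, but lowers the group guarantee fund by 27, which costs Ines their own share of that drop: 0.75 × 27 = 20.25.
Net gain = 27 − 20.25 = 6.75. The private return per contributed unit (0.75) is below 1, so free-riding is indeed the best response regardless of what the others do.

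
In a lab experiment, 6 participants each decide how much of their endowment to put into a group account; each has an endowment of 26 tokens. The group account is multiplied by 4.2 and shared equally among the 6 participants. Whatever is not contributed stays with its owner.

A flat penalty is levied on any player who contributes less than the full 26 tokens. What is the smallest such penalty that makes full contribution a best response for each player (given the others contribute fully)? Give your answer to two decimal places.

Given the others contribute fully, the best deviation is to contribute 0 (any partial contribution still incurs the fine and gives up units whose private return 0.7000 is below 1).
Deviating from 26 to 0 saves 26 tokens but forfeits the deviator's share of the drop in the group account: 4.2/6 × 26 = 18.20.
So the deviation gain is 26 − 18.20 = 7.80, and the fine must be at least 7.80 tokens to wipe it out.

7.80 tokens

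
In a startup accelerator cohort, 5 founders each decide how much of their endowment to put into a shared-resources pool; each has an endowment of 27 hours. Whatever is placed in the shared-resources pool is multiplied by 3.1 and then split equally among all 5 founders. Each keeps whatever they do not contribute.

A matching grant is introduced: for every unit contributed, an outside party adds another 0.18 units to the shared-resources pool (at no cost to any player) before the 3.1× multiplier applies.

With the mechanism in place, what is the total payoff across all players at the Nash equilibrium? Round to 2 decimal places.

With the mechanism, a contributed unit returns 3.1 × 1.18 / 5 = 0.7316 per unit of net cost — still below 1 — so contributing 0 remains dominant for every player.
Everyone keeps their endowment and the group total is 5 × 27 = 135.

135.00 hours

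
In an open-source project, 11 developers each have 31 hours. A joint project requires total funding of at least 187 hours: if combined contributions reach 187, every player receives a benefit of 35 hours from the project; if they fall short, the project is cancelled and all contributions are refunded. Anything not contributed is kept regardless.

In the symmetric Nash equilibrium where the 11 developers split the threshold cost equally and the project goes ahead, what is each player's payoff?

49 hours

Equal share of the threshold: 187/11 = 17.
At this profile no one gains by cutting their contribution: any cut drops the total below 187, the project is cancelled, contributions are refunded, and the deviator ends with 31, which is less than 31 − 17 + 35 = 49. Contributing more than 17 just wastes the excess. So contributing exactly 17 is a best response.
Each player's payoff: 31 − 17 + 35 = 49.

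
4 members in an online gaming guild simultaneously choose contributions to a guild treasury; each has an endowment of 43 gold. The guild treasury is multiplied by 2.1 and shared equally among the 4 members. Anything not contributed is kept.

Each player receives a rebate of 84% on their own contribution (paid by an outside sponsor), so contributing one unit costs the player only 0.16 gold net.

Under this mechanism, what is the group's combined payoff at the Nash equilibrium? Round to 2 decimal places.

505.68 gold

The effective private return per unit is now (2.1/4) / 0.16 = 3.2813 > 1, so every player's dominant strategy flips to full contribution.
So the Nash equilibrium is full contribution by all 4; the group earns 4 × (43 × 0.84 + 2.1 × 43) = 505.68.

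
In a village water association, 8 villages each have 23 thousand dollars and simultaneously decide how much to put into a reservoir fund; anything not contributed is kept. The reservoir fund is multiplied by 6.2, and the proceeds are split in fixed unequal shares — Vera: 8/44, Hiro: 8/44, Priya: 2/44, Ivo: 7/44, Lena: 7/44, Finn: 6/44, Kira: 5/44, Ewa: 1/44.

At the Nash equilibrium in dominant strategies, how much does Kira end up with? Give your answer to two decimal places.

Player j's private return per contributed unit is 6.2 × (j's share). Contributing is weakly dominant for j when that share is at least 1/6.2 = 0.1613, and contributing 0 is dominant otherwise.
Vera and Hiro are above the threshold, contributing 23 each; the remaining 6 contribute 0. Total contributed: 46.
Kira keeps 23 and receives 6.2 × 46 × 5/44 = 32.41 from the reservoir fund, for a payoff of 55.41.

55.41 thousand dollars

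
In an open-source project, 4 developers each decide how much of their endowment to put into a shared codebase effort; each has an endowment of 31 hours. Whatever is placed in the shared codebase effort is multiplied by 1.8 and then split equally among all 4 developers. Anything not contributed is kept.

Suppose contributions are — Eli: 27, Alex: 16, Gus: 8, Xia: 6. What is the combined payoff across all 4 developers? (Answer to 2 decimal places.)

169.60 hours

Total contributed: 27 + 16 + 8 + 6 = 57; total kept: 4 × 31 − 57 = 67.
The shared codebase effort pays out 1.8 × 57 = 102.60 in aggregate.
Group total = 67 + 102.60 = 169.60.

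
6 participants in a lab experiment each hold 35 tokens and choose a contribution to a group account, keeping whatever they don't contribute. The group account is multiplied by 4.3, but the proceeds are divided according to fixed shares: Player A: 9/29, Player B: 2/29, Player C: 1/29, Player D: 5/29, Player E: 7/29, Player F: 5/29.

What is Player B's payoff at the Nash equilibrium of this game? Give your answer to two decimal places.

Player j's private return per contributed unit is 4.3 × (j's share). Contributing is weakly dominant for j when that share is at least 1/4.3 = 0.2326, and contributing 0 is dominant otherwise.
Player A and Player E are above the threshold, contributing 35 each; the remaining 4 contribute 0. Total contributed: 70.
Player B keeps 35 and receives 4.3 × 70 × 2/29 = 20.76 from the group account, for a payoff of 55.76.

55.76 tokens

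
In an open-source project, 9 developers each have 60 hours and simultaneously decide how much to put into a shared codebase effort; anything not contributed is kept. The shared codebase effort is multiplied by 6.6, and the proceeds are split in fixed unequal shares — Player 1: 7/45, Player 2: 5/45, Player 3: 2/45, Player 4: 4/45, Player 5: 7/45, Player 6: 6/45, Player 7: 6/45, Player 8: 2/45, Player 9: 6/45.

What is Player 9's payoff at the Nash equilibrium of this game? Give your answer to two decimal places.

165.60 hours

Each unit j contributes comes back to j as 6.6 × (j's share), so j prefers to contribute only if that share exceeds 1/6.6 = 0.1515; otherwise keeping the unit dominates.
The shares above 0.1515 belong to Player 1 and Player 5, contributing 60 each; the remaining 7 contribute 0. Total contributed: 120.
Player 9 keeps 60 and receives 6.6 × 120 × 6/45 = 105.60 from the shared codebase effort, for a payoff of 165.60.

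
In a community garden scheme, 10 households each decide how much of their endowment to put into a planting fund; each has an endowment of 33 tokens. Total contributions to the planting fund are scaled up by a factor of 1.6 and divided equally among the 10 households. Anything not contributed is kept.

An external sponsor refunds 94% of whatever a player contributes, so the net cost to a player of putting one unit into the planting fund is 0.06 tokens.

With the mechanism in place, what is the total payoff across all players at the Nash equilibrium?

838.20 tokens

The effective private return per unit is now (1.6/10) / 0.06 = 2.6667 > 1, so every player's dominant strategy flips to full contribution.
At the Nash equilibrium everyone contributes 33. Group total payoff = 10 × (33 × 0.94 + 1.6 × 33) = 838.20.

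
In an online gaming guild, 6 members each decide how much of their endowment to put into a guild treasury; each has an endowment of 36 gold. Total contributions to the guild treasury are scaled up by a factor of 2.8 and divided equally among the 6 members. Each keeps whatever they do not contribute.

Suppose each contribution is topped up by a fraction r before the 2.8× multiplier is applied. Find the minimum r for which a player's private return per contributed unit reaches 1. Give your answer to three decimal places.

1.143

With matching at rate r, one contributed unit becomes (1 + r) in the guild treasury and returns 2.8 × (1 + r) / 6 to the contributor.
Setting this equal to 1: 1 + r = 6/2.8 = 2.1429.
So the minimum matching rate is r = 2.1429 − 1 = 1.143.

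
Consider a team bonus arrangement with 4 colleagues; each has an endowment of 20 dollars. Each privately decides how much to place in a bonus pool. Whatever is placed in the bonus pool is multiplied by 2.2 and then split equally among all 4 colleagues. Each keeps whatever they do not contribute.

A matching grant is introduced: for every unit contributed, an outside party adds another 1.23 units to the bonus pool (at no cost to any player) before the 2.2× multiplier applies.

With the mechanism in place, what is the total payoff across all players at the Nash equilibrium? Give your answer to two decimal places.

With the mechanism, a contributed unit returns 2.2 × 2.23 / 4 = 1.2265 per unit of net cost to the contributor — now above 1 — so contributing fully is weakly dominant for every player.
At the Nash equilibrium everyone contributes 20. Group total payoff = 2.2 × 2.23 × 80 = 392.48.

392.48 dollars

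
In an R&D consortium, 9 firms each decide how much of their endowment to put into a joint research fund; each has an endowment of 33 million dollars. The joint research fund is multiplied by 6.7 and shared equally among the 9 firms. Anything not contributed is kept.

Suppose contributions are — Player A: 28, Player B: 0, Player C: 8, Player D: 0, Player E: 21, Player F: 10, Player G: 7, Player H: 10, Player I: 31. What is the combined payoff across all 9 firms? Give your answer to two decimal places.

Total contributed: 28 + 0 + 8 + 0 + 21 + 10 + 7 + 10 + 31 = 115; total kept: 9 × 33 − 115 = 182.
The joint research fund pays out 6.7 × 115 = 770.50 in aggregate.
Group total = 182 + 770.50 = 952.50.

952.50 million dollars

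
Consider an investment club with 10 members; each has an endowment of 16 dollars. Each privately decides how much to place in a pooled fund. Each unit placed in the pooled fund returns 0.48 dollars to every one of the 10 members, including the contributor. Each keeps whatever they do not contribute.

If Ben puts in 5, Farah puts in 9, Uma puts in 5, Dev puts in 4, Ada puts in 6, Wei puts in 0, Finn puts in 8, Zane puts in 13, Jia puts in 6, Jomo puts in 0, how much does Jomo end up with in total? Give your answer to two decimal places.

42.88 dollars

Total contributed: 5 + 9 + 5 + 4 + 6 + 0 + 8 + 13 + 6 + 0 = 56.
Each receives 0.48 × 56 = 26.88 from the pooled fund.
Jomo keeps 16 − 0 = 16, so Jomo's payoff is 16 + 26.88 = 42.88.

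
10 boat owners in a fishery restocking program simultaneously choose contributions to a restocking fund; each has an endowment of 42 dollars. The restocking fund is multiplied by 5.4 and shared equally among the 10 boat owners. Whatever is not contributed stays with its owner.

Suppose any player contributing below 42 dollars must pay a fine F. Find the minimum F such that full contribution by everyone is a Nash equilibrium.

19.32 dollars

Given the others contribute fully, the best deviation is to contribute 0 (any partial contribution still incurs the fine and gives up units whose private return 0.5400 is below 1).
Deviating from 42 to 0 saves 42 dollars but forfeits the deviator's share of the drop in the restocking fund: 5.4/10 × 42 = 22.68.
So the deviation gain is 42 − 22.68 = 19.32, and the fine must be at least 19.32 dollars to wipe it out.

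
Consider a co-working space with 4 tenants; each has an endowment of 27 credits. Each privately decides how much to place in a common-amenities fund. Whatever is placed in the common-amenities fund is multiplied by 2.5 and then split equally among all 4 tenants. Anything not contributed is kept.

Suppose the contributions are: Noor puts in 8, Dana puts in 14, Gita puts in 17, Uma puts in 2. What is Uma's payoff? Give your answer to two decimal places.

Total contributed: 8 + 14 + 17 + 2 = 41.
Each receives 2.5 × 41 / 4 = 25.63 from the common-amenities fund.
Uma keeps 27 − 2 = 25, so Uma's payoff is 25 + 25.63 = 50.63.

50.63 credits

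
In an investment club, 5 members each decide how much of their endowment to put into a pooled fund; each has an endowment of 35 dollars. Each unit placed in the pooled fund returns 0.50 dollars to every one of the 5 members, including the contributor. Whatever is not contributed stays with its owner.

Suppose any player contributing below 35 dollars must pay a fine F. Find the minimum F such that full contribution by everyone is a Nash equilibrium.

17.50 dollars

Given the others contribute fully, the best deviation is to contribute 0 (any partial contribution still incurs the fine and gives up units whose private return 0.50 is below 1).
Deviating from 35 to 0 saves 35 dollars but forfeits the deviator's share of the drop in the pooled fund: 0.50 × 35 = 17.50.
So the deviation gain is 35 − 17.50 = 17.50, and the fine must be at least 17.50 dollars to wipe it out.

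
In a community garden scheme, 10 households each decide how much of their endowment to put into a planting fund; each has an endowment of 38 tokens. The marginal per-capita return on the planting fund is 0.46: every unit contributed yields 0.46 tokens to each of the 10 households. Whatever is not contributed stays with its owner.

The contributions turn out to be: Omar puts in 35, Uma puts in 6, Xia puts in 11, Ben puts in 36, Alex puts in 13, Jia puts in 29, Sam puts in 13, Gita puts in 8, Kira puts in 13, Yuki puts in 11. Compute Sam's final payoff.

105.50 tokens

Total contributed: 35 + 6 + 11 + 36 + 13 + 29 + 13 + 8 + 13 + 11 = 175.
Each receives 0.46 × 175 = 80.50 from the planting fund.
Sam keeps 38 − 13 = 25, so Sam's payoff is 25 + 80.50 = 105.50.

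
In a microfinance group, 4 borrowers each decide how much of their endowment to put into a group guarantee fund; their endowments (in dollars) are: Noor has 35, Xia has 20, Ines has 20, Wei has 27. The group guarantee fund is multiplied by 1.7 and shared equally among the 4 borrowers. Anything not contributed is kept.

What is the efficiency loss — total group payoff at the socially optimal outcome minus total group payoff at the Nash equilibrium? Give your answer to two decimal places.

71.40 dollars

The private return per contributed unit is 1.7/4 = 0.4250 < 1 for every player regardless of endowment, so the Nash equilibrium is zero contribution and the group total is Σ E_j = 35 + 20 + 20 + 27 = 102.
Each contributed unit returns 1.700 to the group, so the social optimum is full contribution by everyone: group total = 1.700 × 102 = 173.40.
Efficiency loss = (1.700 − 1) × 102 = 71.40.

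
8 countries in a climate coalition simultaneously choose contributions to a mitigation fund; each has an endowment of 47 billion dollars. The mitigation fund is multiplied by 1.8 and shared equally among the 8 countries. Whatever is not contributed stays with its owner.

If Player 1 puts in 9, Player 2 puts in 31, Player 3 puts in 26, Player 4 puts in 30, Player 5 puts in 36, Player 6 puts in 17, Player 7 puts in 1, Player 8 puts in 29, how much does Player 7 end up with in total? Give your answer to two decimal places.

Total contributed: 9 + 31 + 26 + 30 + 36 + 17 + 1 + 29 = 179.
Each receives 1.8 × 179 / 8 = 40.28 from the mitigation fund.
Player 7 keeps 47 − 1 = 46, so Player 7's payoff is 46 + 40.28 = 86.28.

86.28 billion dollars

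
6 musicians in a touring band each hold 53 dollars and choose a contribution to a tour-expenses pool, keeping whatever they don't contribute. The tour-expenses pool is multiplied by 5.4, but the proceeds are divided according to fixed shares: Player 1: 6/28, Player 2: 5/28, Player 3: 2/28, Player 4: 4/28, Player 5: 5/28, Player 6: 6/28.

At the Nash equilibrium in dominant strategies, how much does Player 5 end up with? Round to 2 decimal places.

155.21 dollars

Each unit j contributes comes back to j as 5.4 × (j's share), so j prefers to contribute only if that share exceeds 1/5.4 = 0.1852; otherwise keeping the unit dominates.
Player 1 and Player 6 are above the threshold, contributing 53 each; the remaining 4 contribute 0. Total contributed: 106.
Player 5 keeps 53 and receives 5.4 × 106 × 5/28 = 102.21 from the tour-expenses pool, for a payoff of 155.21.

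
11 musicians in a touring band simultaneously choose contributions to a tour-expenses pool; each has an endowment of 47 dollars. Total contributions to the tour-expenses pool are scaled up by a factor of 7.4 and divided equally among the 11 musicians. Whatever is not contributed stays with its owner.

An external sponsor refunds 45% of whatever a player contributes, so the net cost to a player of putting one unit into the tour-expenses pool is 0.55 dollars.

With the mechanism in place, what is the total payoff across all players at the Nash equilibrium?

Under the mechanism each unit contributed yields (7.4/11) / 0.55 = 1.2231 back to its contributor per unit of net cost, which exceeds 1, making full contribution the dominant choice for everyone.
So the Nash equilibrium is full contribution by all 11; the group earns 11 × (47 × 0.45 + 7.4 × 47) = 4058.45.

4058.45 dollars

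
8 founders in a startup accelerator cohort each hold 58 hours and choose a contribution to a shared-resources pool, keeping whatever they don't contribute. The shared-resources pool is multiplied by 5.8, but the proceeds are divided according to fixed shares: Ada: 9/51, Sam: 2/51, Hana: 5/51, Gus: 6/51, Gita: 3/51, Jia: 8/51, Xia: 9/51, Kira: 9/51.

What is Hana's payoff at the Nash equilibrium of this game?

156.94 hours

Player j's private return per contributed unit is 5.8 × (j's share). Contributing is weakly dominant for j when that share is at least 1/5.8 = 0.1724, and contributing 0 is dominant otherwise.
Ada, Xia and Kira are above the threshold, contributing 58 each; the remaining 5 contribute 0. Total contributed: 174.
Hana keeps 58 and receives 5.8 × 174 × 5/51 = 98.94 from the shared-resources pool, for a payoff of 156.94.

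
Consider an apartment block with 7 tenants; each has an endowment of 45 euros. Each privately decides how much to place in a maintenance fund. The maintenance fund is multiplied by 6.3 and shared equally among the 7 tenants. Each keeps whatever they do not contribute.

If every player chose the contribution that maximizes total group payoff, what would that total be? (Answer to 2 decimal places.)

Each contributed unit returns 6.300 to the group as a whole (0.9000 to each of 7 players), which exceeds 1, so the social optimum is full contribution: group total = 6.300 × 315 = 1984.50.

1984.50 euros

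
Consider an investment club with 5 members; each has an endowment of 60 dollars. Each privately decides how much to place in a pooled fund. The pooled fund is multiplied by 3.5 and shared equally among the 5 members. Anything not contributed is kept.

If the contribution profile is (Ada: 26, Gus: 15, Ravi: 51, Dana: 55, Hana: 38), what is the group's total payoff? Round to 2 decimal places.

762.50 dollars

Total contributed: 26 + 15 + 51 + 55 + 38 = 185; total kept: 5 × 60 − 185 = 115.
The pooled fund pays out 3.5 × 185 = 647.50 in aggregate.
Group total = 115 + 647.50 = 762.50.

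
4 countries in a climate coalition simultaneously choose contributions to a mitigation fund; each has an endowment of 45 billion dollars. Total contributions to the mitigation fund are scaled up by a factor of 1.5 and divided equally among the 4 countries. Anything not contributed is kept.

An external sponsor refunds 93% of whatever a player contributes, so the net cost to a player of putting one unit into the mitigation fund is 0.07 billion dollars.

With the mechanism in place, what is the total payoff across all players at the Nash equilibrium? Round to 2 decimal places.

With the mechanism, a contributed unit returns (1.5/4) / 0.07 = 5.3571 per unit of net cost to the contributor — now above 1 — so contributing fully is weakly dominant for every player.
At the Nash equilibrium everyone contributes 45. Group total payoff = 4 × (45 × 0.93 + 1.5 × 45) = 437.40.

437.40 billion dollars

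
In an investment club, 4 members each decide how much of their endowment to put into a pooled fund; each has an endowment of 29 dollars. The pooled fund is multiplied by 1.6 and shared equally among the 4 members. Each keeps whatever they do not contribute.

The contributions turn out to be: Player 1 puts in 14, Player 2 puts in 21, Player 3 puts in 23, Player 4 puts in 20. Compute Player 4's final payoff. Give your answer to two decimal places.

40.20 dollars

Total contributed: 14 + 21 + 23 + 20 = 78.
Each receives 1.6 × 78 / 4 = 31.20 from the pooled fund.
Player 4 keeps 29 − 20 = 9, so Player 4's payoff is 9 + 31.20 = 40.20.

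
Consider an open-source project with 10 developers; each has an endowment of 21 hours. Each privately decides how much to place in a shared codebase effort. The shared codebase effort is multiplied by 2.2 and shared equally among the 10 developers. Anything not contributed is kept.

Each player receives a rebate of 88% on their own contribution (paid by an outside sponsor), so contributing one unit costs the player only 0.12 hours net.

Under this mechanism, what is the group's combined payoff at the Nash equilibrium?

Under the mechanism each unit contributed yields (2.2/10) / 0.12 = 1.8333 back to its contributor per unit of net cost, which exceeds 1, making full contribution the dominant choice for everyone.
At the Nash equilibrium everyone contributes 21. Group total payoff = 10 × (21 × 0.88 + 2.2 × 21) = 646.80.

646.80 hours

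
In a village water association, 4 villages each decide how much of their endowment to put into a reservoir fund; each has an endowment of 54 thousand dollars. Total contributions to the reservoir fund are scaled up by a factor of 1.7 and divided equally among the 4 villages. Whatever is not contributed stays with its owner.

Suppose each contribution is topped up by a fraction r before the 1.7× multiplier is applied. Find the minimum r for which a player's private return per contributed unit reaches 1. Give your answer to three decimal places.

1.353

With matching at rate r, one contributed unit becomes (1 + r) in the reservoir fund and returns 1.7 × (1 + r) / 4 to the contributor.
Setting this equal to 1: 1 + r = 4/1.7 = 2.3529.
So the minimum matching rate is r = 2.3529 − 1 = 1.353.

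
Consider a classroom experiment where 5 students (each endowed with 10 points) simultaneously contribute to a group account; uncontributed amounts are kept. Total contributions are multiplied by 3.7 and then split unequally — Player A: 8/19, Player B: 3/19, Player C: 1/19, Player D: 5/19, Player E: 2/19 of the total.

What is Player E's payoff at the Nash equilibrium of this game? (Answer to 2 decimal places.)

13.89 points

For player j, contributing a unit is worthwhile iff 3.7 × (j's share) ≥ 1, i.e. iff j's share is at least 0.2703.
Only Player A (8/19) clears that bar, contributing 10; the remaining 4 contribute 0. Total contributed: 10.
Player E keeps 10 and receives 3.7 × 10 × 2/19 = 3.89 from the group account, for a payoff of 13.89.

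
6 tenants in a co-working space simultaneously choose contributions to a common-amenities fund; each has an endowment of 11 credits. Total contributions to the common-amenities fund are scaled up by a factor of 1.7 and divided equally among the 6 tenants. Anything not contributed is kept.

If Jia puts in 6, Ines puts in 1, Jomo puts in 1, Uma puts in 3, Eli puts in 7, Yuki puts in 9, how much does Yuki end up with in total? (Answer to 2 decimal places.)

9.65 credits

Total contributed: 6 + 1 + 1 + 3 + 7 + 9 = 27.
Each receives 1.7 × 27 / 6 = 7.65 from the common-amenities fund.
Yuki keeps 11 − 9 = 2, so Yuki's payoff is 2 + 7.65 = 9.65.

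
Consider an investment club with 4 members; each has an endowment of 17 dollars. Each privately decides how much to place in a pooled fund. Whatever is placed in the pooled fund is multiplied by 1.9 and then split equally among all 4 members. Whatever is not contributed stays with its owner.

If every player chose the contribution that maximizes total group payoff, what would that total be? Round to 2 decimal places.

Each contributed unit returns 1.900 to the group as a whole (0.4750 to each of 4 players), which exceeds 1, so the social optimum is full contribution: group total = 1.900 × 68 = 129.20.

129.20 dollars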